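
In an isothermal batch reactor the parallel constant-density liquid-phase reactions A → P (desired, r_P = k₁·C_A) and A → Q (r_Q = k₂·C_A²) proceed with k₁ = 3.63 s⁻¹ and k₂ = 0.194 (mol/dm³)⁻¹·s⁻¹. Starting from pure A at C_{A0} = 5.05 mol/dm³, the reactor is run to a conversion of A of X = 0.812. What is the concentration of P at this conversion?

3.54 mol/dm³

C_A = C_{A0}(1−X) = 0.9494 mol/dm³.
Along a PFR/batch, dC_P/dC_A = −r_P/(r_P+r_Q) = −k₁/(k₁+k₂·C_A).
Integrating from C_{A0} to C_A: C_P = (3.63/0.194)·ln[(3.63+0.194·5.05)/(3.63+0.194·0.949)] = 18.71·ln(4.610/3.814) = 3.545 mol/dm³.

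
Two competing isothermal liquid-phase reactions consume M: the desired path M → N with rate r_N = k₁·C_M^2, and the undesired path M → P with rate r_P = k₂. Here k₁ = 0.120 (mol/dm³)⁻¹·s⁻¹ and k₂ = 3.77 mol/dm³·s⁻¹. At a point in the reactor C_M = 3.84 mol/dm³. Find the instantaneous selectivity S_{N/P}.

0.469

S_{N/P} = r_N/r_P = (k₁·C_M^2)/(k₂) = (k₁/k₂)·C_M^2.
= (0.120×3.840^2) / (3.77) = 1.769/3.770 = 0.469.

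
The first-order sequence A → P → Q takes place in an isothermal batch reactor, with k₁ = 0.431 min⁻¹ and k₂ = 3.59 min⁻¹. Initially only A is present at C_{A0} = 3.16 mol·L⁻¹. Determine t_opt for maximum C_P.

0.671 min

For first-order series the maximum of C_P occurs at t_opt = ln(k₂/k₁)/(k₂−k₁).
= ln(3.59/0.431)/(3.59−0.431) = ln(8.329)/3.159 = 2.120/3.159 = 0.671 min.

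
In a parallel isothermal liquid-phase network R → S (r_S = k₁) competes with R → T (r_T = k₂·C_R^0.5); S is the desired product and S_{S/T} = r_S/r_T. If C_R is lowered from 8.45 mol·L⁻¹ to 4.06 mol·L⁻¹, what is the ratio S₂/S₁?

1.44

S_{S/T} = (k₁/k₂)·C_R^-0.5, so S₂/S₁ = (C_{R,2}/C_{R,1})^-0.5.
= (4.06/8.45)^(-0.5) = (0.4805)^(-0.5) = 1.44.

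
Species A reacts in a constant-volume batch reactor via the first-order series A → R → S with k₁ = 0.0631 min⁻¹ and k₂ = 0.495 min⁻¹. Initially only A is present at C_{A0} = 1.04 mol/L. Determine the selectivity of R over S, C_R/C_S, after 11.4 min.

0.160

The intermediate concentration in a first-order A→B→C sequence is C_R = k₁C_{A0}(e^(−k₁t) − e^(−k₂t))/(k₂−k₁).
e^(−k₁t) = e^(−0.0631×11.4) = e^(−0.7193) = 0.4871; e^(−k₂t) = e^(−5.643) = 0.003542.
C_R = 0.0631×1.04/(0.495−0.0631) × (0.4871−0.003542) = 0.1519×0.4835 = 0.07347 mol/L.
C_A = C_{A0}e^(−k₁t) = 0.5066 mol/L, so C_S = C_{A0}−C_A−C_R = 0.4600 mol/L; C_R/C_S = 0.160.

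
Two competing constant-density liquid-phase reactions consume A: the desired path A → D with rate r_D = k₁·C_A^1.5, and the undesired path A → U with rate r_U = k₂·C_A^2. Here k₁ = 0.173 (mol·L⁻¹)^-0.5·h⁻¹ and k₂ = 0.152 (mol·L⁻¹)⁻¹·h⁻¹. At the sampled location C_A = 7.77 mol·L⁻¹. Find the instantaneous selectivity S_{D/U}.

0.408

S_{D/U} = r_D/r_U = (k₁·C_A^1.5)/(k₂·C_A^2) = (k₁/k₂)·C_A^-0.5.
= (0.173×7.770^1.5) / (0.152×7.770^2) = 3.747/9.177 = 0.408.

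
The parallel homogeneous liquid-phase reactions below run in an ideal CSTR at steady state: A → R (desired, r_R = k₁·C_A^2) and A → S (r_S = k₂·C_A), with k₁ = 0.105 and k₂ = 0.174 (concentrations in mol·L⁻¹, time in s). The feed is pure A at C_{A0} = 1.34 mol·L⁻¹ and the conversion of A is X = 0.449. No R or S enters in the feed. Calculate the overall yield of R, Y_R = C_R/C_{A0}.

0.138

Exit C_A = C_{A0}(1−X) = 1.34×0.551 = 0.7383 mol·L⁻¹.
Rates in a CSTR are evaluated at the outlet concentration: r_R = 0.105×0.7383^2 = 0.05724, r_S = 0.174×0.7383 = 0.1285.
Fraction of consumed A going to R: r_R/(r_R+r_S) = 0.3082.
C_R = 0.3082·C_{A0}·X = 0.3082×1.34×0.449 = 0.185 mol·L⁻¹; Y_R = C_R/C_{A0} = 0.138.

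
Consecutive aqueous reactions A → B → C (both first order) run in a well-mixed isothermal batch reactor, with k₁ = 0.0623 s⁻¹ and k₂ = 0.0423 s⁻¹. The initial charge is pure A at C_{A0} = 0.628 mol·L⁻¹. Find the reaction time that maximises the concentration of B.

For first-order series the maximum of C_B occurs at t_opt = ln(k₂/k₁)/(k₂−k₁).
= ln(0.0423/0.0623)/(0.0423−0.0623) = ln(0.6790)/-0.02000 = -0.3872/-0.02000 = 19.4 s.

19.4 s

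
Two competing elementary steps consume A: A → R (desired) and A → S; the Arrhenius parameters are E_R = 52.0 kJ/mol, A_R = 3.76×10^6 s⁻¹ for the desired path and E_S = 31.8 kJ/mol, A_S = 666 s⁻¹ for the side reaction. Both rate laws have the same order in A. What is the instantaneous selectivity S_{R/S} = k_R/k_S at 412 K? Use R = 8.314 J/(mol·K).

15.5

With equal orders, S_{R/S} = k_R/k_S = (A_R/A_S)·exp[(E_S−E_R)/(RT)].
(E_S−E_R)/(RT) = (31.8−52.0)×10³/(8.314×412) = -20200/3425 = -5.897.
k_R/k_S = (3.76×10^6/666)·exp(-5.897) = 5646 × 0.002747 = 15.5.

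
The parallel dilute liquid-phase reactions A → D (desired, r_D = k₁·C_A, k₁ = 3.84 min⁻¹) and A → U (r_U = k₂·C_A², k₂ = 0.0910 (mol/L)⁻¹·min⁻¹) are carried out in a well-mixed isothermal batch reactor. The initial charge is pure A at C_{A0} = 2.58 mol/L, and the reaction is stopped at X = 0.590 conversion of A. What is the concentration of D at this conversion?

1.46 mol/L

C_A = C_{A0}(1−X) = 1.058 mol/L.
Along a PFR/batch, dC_D/dC_A = −r_D/(r_D+r_U) = −k₁/(k₁+k₂·C_A).
Integrating from C_{A0} to C_A: C_D = (3.84/0.0910)·ln[(3.84+0.0910·2.58)/(3.84+0.0910·1.06)] = 42.20·ln(4.075/3.936) = 1.459 mol/L.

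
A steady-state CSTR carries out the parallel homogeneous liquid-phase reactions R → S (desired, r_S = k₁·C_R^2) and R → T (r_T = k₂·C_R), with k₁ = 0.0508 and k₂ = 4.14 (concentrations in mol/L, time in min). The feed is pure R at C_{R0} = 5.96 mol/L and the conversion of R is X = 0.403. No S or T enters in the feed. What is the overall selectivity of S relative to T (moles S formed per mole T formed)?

0.0437

Exit C_R = C_{R0}(1−X) = 5.96×0.597 = 3.558 mol/L.
Rates in a CSTR are evaluated at the outlet concentration: r_S = 0.0508×3.558^2 = 0.6431, r_T = 4.14×3.558 = 14.73.
Overall selectivity = C_S/C_T = r_Sτ/(r_Tτ) = r_S/r_T = 0.0437.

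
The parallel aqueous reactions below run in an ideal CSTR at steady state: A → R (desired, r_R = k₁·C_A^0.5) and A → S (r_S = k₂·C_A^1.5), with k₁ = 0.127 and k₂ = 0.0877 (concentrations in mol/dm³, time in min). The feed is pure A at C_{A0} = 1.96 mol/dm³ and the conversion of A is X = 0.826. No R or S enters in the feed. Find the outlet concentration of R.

1.31 mol/dm³

Exit C_A = C_{A0}(1−X) = 1.96×0.174 = 0.3410 mol/dm³.
Rates in a CSTR are evaluated at the outlet concentration: r_R = 0.127×0.3410^0.5 = 0.07417, r_S = 0.0877×0.3410^1.5 = 0.01747.
Fraction of consumed A going to R: r_R/(r_R+r_S) = 0.8094.
C_R = 0.8094·C_{A0}·X = 0.8094×1.96×0.826 = 1.31 mol/dm³.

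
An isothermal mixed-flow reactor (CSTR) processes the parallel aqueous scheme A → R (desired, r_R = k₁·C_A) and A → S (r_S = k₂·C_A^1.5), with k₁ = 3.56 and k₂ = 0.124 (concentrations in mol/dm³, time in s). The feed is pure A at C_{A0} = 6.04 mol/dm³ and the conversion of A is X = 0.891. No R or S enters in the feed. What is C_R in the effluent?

Exit C_A = C_{A0}(1−X) = 6.04×0.109 = 0.6584 mol/dm³.
In a CSTR the entire volume is at exit conditions, so r_R = 3.56×0.6584 = 2.344 and r_S = 0.124×0.6584^1.5 = 0.06624.
Fraction of consumed A going to R: r_R/(r_R+r_S) = 0.9725.
C_R = 0.9725·C_{A0}·X = 0.9725×6.04×0.891 = 5.23 mol/dm³.

5.23 mol/dm³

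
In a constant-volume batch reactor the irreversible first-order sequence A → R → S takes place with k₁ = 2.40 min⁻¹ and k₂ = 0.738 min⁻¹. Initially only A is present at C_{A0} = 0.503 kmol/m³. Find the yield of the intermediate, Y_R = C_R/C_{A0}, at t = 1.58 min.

0.417

For first-order series with pure A initially, C_R(t) = k₁C_{A0}/(k₂−k₁)·(e^(−k₁t) − e^(−k₂t)).
e^(−k₁t) = e^(−2.40×1.58) = e^(−3.792) = 0.02255; e^(−k₂t) = e^(−1.166) = 0.3116.
C_R = 2.40×0.503/(0.738−2.40) × (0.02255−0.3116) = (-0.7264)×(-0.2890) = 0.2100 kmol/m³.
Y_R = C_R/C_{A0} = 0.2100/0.503 = 0.417.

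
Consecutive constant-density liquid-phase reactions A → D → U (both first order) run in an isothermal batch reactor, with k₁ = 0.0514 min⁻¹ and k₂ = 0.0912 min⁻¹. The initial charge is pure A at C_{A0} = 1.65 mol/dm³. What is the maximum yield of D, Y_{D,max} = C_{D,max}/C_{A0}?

0.269

Evaluating C_D at t_opt = ln(k₂/k₁)/(k₂−k₁) gives C_{D,max}/C_{A0} = (k₁/k₂)^[k₂/(k₂−k₁)].
= (0.0514/0.0912)^(0.0912/(0.0912−0.0514)) = (0.5636)^(2.291) = 0.2688.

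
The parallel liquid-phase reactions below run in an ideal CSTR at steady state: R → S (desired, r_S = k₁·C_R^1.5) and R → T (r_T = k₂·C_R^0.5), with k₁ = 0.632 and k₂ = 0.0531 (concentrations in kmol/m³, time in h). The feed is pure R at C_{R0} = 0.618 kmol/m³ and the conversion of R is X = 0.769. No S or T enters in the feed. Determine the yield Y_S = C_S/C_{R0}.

0.484

Exit C_R = C_{R0}(1−X) = 0.618×0.231 = 0.1428 kmol/m³.
Rates in a CSTR are evaluated at the outlet concentration: r_S = 0.632×0.1428^1.5 = 0.03409, r_T = 0.0531×0.1428^0.5 = 0.02006.
Fraction of consumed R going to S: r_S/(r_S+r_T) = 0.6295.
C_S = 0.6295·C_{R0}·X = 0.6295×0.618×0.769 = 0.299 kmol/m³; Y_S = C_S/C_{R0} = 0.484.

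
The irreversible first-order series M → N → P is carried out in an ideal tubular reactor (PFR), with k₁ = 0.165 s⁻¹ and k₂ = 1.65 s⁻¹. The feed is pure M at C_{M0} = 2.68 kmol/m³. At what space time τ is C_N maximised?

1.55 s

The intermediate peaks when r₁ = r₂, i.e. k₁e^(−k₁τ) = k₂e^(−k₂τ), giving τ_opt = ln(k₂/k₁)/(k₂−k₁).
= ln(1.65/0.165)/(1.65−0.165) = ln(10.000)/1.485 = 2.303/1.485 = 1.55 s.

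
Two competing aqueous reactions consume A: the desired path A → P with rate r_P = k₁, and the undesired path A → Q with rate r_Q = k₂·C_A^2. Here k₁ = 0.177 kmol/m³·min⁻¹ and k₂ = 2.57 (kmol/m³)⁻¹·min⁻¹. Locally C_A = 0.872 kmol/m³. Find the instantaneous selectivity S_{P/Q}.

S_{P/Q} = r_P/r_Q = (k₁)/(k₂·C_A^2) = (k₁/k₂)·C_A^-2.
= (0.177) / (2.57×0.8720^2) = 0.1770/1.954 = 0.0906.

0.0906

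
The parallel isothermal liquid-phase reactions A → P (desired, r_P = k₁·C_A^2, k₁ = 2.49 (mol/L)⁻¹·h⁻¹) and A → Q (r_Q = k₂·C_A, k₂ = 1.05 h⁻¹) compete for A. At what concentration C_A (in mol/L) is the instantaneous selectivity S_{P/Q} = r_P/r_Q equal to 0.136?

S_{P/Q} = (k₁/k₂)·C_A ⇒ C_A = S·k₂/k₁.
= 0.136×1.05/2.49 = 0.0573 mol/L.

0.0573 mol/L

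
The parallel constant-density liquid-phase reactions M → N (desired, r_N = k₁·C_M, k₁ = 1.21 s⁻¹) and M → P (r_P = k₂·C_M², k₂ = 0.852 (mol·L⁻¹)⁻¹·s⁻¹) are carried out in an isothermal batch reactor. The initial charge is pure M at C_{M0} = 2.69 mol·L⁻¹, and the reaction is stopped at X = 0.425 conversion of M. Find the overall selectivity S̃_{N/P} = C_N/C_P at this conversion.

C_M = C_{M0}(1−X) = 1.547 mol·L⁻¹.
Along a PFR/batch, dC_N/dC_M = −r_N/(r_N+r_P) = −k₁/(k₁+k₂·C_M).
Integrating from C_{M0} to C_M: C_N = (1.21/0.852)·ln[(1.21+0.852·2.69)/(1.21+0.852·1.55)] = 1.420·ln(3.502/2.528) = 0.4629 mol·L⁻¹.
C_P = (C_{M0}−C_M)−C_N = 0.6804 mol·L⁻¹; S̃_{N/P} = 0.4629/0.6804 = 0.680.

0.680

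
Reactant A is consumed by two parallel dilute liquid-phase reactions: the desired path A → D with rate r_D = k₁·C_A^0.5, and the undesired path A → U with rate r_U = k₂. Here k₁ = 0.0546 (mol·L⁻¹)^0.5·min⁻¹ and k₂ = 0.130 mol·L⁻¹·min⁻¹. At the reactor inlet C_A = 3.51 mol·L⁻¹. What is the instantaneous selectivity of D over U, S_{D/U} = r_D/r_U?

0.787

S_{D/U} = r_D/r_U = (k₁·C_A^0.5)/(k₂) = (k₁/k₂)·C_A^0.5.
= (0.0546×3.510^0.5) / (0.130) = 0.1023/0.1300 = 0.787.
Since the desired path is higher order in A, keeping C_A high (PFR or concentrated feed) favours D.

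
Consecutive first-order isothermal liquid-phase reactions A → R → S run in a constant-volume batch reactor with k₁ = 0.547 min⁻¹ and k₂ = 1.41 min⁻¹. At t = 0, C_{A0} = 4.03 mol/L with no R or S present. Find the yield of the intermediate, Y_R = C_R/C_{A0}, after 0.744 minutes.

0.200

The intermediate concentration in a first-order A→B→C sequence is C_R = k₁C_{A0}(e^(−k₁t) − e^(−k₂t))/(k₂−k₁).
e^(−k₁t) = e^(−0.547×0.744) = e^(−0.4070) = 0.6657; e^(−k₂t) = e^(−1.049) = 0.3503.
C_R = 0.547×4.03/(1.41−0.547) × (0.6657−0.3503) = 2.554×0.3154 = 0.8056 mol/L.
Y_R = C_R/C_{A0} = 0.8056/4.03 = 0.200.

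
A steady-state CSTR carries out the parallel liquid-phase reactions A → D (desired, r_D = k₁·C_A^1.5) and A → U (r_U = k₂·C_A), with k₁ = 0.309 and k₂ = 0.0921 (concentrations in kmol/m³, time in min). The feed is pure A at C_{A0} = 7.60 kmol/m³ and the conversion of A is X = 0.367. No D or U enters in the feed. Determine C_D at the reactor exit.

Exit C_A = C_{A0}(1−X) = 7.60×0.633 = 4.811 kmol/m³.
Rates in a CSTR are evaluated at the outlet concentration: r_D = 0.309×4.811^1.5 = 3.261, r_U = 0.0921×4.811 = 0.4431.
Fraction of consumed A going to D: r_D/(r_D+r_U) = 0.8804.
C_D = 0.8804·C_{A0}·X = 0.8804×7.60×0.367 = 2.46 kmol/m³.

2.46 kmol/m³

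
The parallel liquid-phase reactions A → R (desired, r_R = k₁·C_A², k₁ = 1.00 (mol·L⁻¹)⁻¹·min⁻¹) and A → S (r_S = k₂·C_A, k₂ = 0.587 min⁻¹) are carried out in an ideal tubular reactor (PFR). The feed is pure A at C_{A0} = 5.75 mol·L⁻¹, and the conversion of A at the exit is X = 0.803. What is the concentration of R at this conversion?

3.85 mol·L⁻¹

C_A = C_{A0}(1−X) = 1.133 mol·L⁻¹.
Along a PFR/batch, dC_S/dC_A = −r_S/(r_R+r_S) = −k₂/(k₂+k₁·C_A).
Integrating from C_{A0} to C_A: C_S = (0.587/1.00)·ln[(0.587+1.00·5.75)/(0.587+1.00·1.13)] = 0.5870·ln(6.337/1.720) = 0.7656 mol·L⁻¹.
Then C_R = (C_{A0}−C_A) − C_S = 4.617 − 0.7656 = 3.852 mol·L⁻¹.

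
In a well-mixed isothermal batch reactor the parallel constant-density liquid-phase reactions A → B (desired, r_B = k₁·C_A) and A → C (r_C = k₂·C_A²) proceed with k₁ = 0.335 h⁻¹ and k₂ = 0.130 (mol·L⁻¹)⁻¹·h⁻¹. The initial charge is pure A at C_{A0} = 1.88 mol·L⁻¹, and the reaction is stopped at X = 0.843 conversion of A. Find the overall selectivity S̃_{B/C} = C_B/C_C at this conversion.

2.50

C_A = C_{A0}(1−X) = 0.2952 mol·L⁻¹.
Along a PFR/batch, dC_B/dC_A = −r_B/(r_B+r_C) = −k₁/(k₁+k₂·C_A).
Integrating from C_{A0} to C_A: C_B = (0.335/0.130)·ln[(0.335+0.130·1.88)/(0.335+0.130·0.295)] = 2.577·ln(0.5794/0.3734) = 1.132 mol·L⁻¹.
C_C = (C_{A0}−C_A)−C_B = 0.4525 mol·L⁻¹; S̃_{B/C} = 1.132/0.4525 = 2.50.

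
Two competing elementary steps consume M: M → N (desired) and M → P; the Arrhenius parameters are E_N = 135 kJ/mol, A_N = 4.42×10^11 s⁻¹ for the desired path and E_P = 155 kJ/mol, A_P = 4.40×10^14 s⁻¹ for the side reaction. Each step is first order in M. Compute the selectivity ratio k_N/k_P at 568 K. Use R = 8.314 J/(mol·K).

0.0694

Since both paths have the same order in M, the concentration cancels and S_{N/P} = k_N/k_P = (A_N/A_P)·exp[(E_P−E_N)/(RT)].
(E_P−E_N)/(RT) = (155−135)×10³/(8.314×568) = 20000/4722 = 4.235.
k_N/k_P = (4.42×10^11/4.40×10^14)·exp(4.235) = 0.001005 × 69.07 = 0.0694.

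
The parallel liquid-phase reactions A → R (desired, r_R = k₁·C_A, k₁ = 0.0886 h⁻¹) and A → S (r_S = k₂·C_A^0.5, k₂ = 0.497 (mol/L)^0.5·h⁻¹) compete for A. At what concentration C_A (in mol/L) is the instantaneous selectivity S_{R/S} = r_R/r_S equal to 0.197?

1.22 mol/L

S_{R/S} = (k₁/k₂)·C_A^0.5 ⇒ C_A = (S·k₂/k₁)^(2).
= (0.197×0.497/0.0886)^(2) = (1.105)^(2) = 1.22 mol/L.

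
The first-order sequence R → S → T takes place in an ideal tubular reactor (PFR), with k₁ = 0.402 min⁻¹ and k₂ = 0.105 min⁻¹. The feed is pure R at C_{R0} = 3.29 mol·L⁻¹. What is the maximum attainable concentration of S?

At the optimum, C_{S,max}/C_{R0} = (k₁/k₂)^[k₂/(k₂−k₁)].
= (0.402/0.105)^(0.105/(0.105−0.402)) = (3.829)^(-0.3535) = 0.6221.
C_{S,max} = 0.6221×3.29 = 2.05 mol·L⁻¹.

2.05 mol·L⁻¹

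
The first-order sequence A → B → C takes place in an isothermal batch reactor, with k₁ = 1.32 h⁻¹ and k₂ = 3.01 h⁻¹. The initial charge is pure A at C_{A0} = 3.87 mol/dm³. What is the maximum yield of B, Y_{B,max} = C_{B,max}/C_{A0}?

Evaluating C_B at t_opt = ln(k₂/k₁)/(k₂−k₁) gives C_{B,max}/C_{A0} = (k₁/k₂)^[k₂/(k₂−k₁)].
= (1.32/3.01)^(3.01/(3.01−1.32)) = (0.4385)^(1.781) = 0.2304.

0.230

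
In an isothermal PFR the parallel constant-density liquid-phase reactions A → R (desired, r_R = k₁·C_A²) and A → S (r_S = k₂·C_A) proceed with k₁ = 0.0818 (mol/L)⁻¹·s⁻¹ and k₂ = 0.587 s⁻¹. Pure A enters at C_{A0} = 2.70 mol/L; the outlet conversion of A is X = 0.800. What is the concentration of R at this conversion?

C_A = C_{A0}(1−X) = 0.5400 mol/L.
Along a PFR/batch, dC_S/dC_A = −r_S/(r_R+r_S) = −k₂/(k₂+k₁·C_A).
Integrating from C_{A0} to C_A: C_S = (0.587/0.0818)·ln[(0.587+0.0818·2.70)/(0.587+0.0818·0.540)] = 7.176·ln(0.8079/0.6312) = 1.771 mol/L.
Then C_R = (C_{A0}−C_A) − C_S = 2.160 − 1.771 = 0.3889 mol/L.

0.389 mol/L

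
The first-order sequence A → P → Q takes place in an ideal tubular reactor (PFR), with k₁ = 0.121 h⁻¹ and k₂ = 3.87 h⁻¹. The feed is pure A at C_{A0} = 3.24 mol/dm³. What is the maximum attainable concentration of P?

Evaluating C_P at τ_opt = ln(k₂/k₁)/(k₂−k₁) gives C_{P,max}/C_{A0} = (k₁/k₂)^[k₂/(k₂−k₁)].
= (0.121/3.87)^(3.87/(3.87−0.121)) = (0.03127)^(1.032) = 0.02796.
C_{P,max} = 0.02796×3.24 = 0.0906 mol/dm³.

0.0906 mol/dm³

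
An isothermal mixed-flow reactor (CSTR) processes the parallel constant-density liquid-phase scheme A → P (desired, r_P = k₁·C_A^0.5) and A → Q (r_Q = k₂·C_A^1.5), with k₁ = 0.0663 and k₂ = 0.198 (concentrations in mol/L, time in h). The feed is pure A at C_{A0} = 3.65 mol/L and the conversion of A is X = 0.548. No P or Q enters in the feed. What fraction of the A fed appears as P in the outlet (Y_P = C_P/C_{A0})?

Exit C_A = C_{A0}(1−X) = 3.65×0.452 = 1.650 mol/L.
In a CSTR the entire volume is at exit conditions, so r_P = 0.0663×1.650^0.5 = 0.08516 and r_Q = 0.198×1.650^1.5 = 0.4196.
Fraction of consumed A going to P: r_P/(r_P+r_Q) = 0.1687.
C_P = 0.1687·C_{A0}·X = 0.1687×3.65×0.548 = 0.337 mol/L; Y_P = C_P/C_{A0} = 0.0925.

0.0925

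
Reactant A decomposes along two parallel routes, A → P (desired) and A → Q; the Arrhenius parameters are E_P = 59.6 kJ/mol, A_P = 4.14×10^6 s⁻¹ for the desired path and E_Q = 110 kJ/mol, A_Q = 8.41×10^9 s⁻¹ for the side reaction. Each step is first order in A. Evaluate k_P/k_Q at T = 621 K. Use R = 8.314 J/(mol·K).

Since both paths have the same order in A, the concentration cancels and S_{P/Q} = k_P/k_Q = (A_P/A_Q)·exp[(E_Q−E_P)/(RT)].
(E_Q−E_P)/(RT) = (110−59.6)×10³/(8.314×621) = 50400/5163 = 9.762.
k_P/k_Q = (4.14×10^6/8.41×10^9)·exp(9.762) = 4.923×10^-4 × 17357 = 8.54.

8.54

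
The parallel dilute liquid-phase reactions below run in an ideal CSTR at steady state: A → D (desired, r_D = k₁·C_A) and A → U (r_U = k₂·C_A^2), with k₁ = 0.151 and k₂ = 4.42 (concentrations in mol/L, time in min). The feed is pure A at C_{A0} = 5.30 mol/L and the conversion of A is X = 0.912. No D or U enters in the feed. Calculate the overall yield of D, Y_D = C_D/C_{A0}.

Exit C_A = C_{A0}(1−X) = 5.30×0.0880 = 0.4664 mol/L.
Rates in a CSTR are evaluated at the outlet concentration: r_D = 0.151×0.4664 = 0.07043, r_U = 4.42×0.4664^2 = 0.9615.
Fraction of consumed A going to D: r_D/(r_D+r_U) = 0.06825.
C_D = 0.06825·C_{A0}·X = 0.06825×5.30×0.912 = 0.330 mol/L; Y_D = C_D/C_{A0} = 0.0622.

0.0622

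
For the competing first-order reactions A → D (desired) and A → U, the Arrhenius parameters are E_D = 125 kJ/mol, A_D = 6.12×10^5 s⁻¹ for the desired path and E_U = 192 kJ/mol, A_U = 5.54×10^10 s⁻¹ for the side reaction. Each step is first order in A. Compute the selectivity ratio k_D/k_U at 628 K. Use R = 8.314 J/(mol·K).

4.13

k_D/k_U = (A_D/A_U)·exp[−(E_D−E_U)/(RT)] = (A_D/A_U)·exp[(E_U−E_D)/(RT)].
(E_U−E_D)/(RT) = (192−125)×10³/(8.314×628) = 67000/5221 = 12.83.
k_D/k_U = (6.12×10^5/5.54×10^10)·exp(12.83) = 1.105×10^-5 × 3.741×10^5 = 4.13.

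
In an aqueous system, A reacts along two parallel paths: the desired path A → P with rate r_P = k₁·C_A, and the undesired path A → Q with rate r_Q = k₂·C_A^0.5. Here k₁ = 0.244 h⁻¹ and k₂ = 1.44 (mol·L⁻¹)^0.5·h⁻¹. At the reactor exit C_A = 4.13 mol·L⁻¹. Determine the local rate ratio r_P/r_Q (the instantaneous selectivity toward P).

S_{P/Q} = r_P/r_Q = (k₁·C_A)/(k₂·C_A^0.5) = (k₁/k₂)·C_A^0.5.
= (0.244×4.130) / (1.44×4.130^0.5) = 1.008/2.926 = 0.344.

0.344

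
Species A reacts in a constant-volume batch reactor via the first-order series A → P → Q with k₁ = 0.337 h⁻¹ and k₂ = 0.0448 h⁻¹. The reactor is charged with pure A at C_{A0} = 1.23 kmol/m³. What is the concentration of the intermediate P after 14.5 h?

0.730 kmol/m³

The intermediate concentration in a first-order A→B→C sequence is C_P = k₁C_{A0}(e^(−k₁t) − e^(−k₂t))/(k₂−k₁).
e^(−k₁t) = e^(−0.337×14.5) = e^(−4.887) = 0.007548; e^(−k₂t) = e^(−0.6496) = 0.5223.
C_P = 0.337×1.23/(0.0448−0.337) × (0.007548−0.5223) = (-1.419)×(-0.5147) = 0.7302 kmol/m³.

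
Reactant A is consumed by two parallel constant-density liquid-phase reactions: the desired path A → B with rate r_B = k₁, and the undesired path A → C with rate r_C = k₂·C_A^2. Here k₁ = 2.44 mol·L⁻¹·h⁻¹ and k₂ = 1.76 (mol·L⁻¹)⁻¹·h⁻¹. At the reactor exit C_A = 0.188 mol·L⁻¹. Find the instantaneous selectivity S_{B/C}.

S_{B/C} = r_B/r_C = (k₁)/(k₂·C_A^2) = (k₁/k₂)·C_A^-2.
= (2.44) / (1.76×0.1880^2) = 2.440/0.06221 = 39.2.

39.2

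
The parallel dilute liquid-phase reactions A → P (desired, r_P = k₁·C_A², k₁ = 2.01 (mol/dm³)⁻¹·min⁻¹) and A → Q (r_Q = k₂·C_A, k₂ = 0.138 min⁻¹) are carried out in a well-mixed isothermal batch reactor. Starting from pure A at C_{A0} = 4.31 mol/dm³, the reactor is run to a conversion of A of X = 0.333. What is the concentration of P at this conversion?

1.41 mol/dm³

C_A = C_{A0}(1−X) = 2.875 mol/dm³.
Along a PFR/batch, dC_Q/dC_A = −r_Q/(r_P+r_Q) = −k₂/(k₂+k₁·C_A).
Integrating from C_{A0} to C_A: C_Q = (0.138/2.01)·ln[(0.138+2.01·4.31)/(0.138+2.01·2.87)] = 0.06866·ln(8.801/5.916) = 0.02727 mol/dm³.
Then C_P = (C_{A0}−C_A) − C_Q = 1.435 − 0.02727 = 1.408 mol/dm³.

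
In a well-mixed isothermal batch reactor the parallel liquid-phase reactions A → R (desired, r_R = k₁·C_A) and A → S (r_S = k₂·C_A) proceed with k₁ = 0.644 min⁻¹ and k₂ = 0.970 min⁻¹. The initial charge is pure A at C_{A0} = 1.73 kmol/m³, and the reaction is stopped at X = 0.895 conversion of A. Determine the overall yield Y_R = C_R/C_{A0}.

C_A = C_{A0}(1−X) = 0.1816 kmol/m³.
Both paths are first order in A, so the instantaneous fraction to R is constant: dC_R/d(−C_A) = k₁/(k₁+k₂) = 0.3990.
C_R = 0.3990·(C_{A0}−C_A) = 0.3990×1.548 = 0.618 kmol/m³.
Y_R = C_R/C_{A0} = 0.6178/1.73 = 0.357.

0.357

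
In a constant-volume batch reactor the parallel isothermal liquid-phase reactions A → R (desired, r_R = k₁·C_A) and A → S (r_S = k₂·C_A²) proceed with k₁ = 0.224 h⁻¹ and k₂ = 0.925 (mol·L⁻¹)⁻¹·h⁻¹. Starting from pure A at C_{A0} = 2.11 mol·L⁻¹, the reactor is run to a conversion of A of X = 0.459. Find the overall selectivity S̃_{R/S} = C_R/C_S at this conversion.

0.153

C_A = C_{A0}(1−X) = 1.142 mol·L⁻¹.
Along a PFR/batch, dC_R/dC_A = −r_R/(r_R+r_S) = −k₁/(k₁+k₂·C_A).
Integrating from C_{A0} to C_A: C_R = (0.224/0.925)·ln[(0.224+0.925·2.11)/(0.224+0.925·1.14)] = 0.2422·ln(2.176/1.280) = 0.1285 mol·L⁻¹.
C_S = (C_{A0}−C_A)−C_R = 0.8400 mol·L⁻¹; S̃_{R/S} = 0.1285/0.8400 = 0.153.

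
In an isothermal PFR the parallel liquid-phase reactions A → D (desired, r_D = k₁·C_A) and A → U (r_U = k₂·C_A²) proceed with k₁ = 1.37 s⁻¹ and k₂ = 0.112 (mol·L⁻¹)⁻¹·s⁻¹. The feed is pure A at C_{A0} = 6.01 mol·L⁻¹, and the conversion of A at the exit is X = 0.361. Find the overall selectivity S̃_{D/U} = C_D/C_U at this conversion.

2.50

C_A = C_{A0}(1−X) = 3.840 mol·L⁻¹.
Along a PFR/batch, dC_D/dC_A = −r_D/(r_D+r_U) = −k₁/(k₁+k₂·C_A).
Integrating from C_{A0} to C_A: C_D = (1.37/0.112)·ln[(1.37+0.112·6.01)/(1.37+0.112·3.84)] = 12.23·ln(2.043/1.800) = 1.549 mol·L⁻¹.
C_U = (C_{A0}−C_A)−C_D = 0.6207 mol·L⁻¹; S̃_{D/U} = 1.549/0.6207 = 2.50.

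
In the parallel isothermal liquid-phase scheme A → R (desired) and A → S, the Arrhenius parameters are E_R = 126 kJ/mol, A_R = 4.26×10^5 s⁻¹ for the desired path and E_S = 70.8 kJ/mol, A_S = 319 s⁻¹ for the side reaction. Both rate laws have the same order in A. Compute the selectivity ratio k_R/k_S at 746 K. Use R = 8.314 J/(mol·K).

With equal orders, S_{R/S} = k_R/k_S = (A_R/A_S)·exp[(E_S−E_R)/(RT)].
(E_S−E_R)/(RT) = (70.8−126)×10³/(8.314×746) = -55200/6202 = -8.900.
k_R/k_S = (4.26×10^5/319)·exp(-8.900) = 1335 × 1.364×10^-4 = 0.182.

0.182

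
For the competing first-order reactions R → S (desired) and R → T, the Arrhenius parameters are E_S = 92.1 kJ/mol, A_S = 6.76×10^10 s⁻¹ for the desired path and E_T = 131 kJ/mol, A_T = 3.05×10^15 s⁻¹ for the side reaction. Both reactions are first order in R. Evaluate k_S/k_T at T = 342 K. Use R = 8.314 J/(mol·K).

k_S/k_T = (A_S/A_T)·exp[−(E_S−E_T)/(RT)] = (A_S/A_T)·exp[(E_T−E_S)/(RT)].
(E_T−E_S)/(RT) = (131−92.1)×10³/(8.314×342) = 38900/2843 = 13.68.
k_S/k_T = (6.76×10^10/3.05×10^15)·exp(13.68) = 2.216×10^-5 × 8.740×10^5 = 19.4.
Since E_S < E_T, lowering the temperature improves selectivity toward S.

19.4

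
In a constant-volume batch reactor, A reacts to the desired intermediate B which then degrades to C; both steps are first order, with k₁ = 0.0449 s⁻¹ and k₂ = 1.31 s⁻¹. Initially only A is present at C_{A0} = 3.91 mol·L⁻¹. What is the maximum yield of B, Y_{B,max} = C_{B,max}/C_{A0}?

0.0304

Evaluating C_B at t_opt = ln(k₂/k₁)/(k₂−k₁) gives C_{B,max}/C_{A0} = (k₁/k₂)^[k₂/(k₂−k₁)].
= (0.0449/1.31)^(1.31/(1.31−0.0449)) = (0.03427)^(1.035) = 0.03041.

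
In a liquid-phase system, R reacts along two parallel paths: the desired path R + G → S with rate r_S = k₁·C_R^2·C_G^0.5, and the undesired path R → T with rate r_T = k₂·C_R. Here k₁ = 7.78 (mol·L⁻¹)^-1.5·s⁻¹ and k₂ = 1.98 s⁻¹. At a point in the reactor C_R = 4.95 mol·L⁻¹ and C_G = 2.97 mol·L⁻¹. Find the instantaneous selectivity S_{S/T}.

S_{S/T} = r_S/r_T = (k₁·C_R^2·C_G^0.5)/(k₂·C_R) = (k₁/k₂)·C_R·C_G^0.5.
= (7.78×4.950^2×2.970^0.5) / (1.98×4.950) = 328.5/9.801 = 33.5.
Since the desired path is higher order in R, keeping C_R high (PFR or concentrated feed) favours S.

33.5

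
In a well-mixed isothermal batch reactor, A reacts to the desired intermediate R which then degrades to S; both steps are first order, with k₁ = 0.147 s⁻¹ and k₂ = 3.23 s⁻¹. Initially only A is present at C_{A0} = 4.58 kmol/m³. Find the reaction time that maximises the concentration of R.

For first-order series the maximum of C_R occurs at t_opt = ln(k₂/k₁)/(k₂−k₁).
= ln(3.23/0.147)/(3.23−0.147) = ln(21.97)/3.083 = 3.090/3.083 = 1.00 s.

1.00 s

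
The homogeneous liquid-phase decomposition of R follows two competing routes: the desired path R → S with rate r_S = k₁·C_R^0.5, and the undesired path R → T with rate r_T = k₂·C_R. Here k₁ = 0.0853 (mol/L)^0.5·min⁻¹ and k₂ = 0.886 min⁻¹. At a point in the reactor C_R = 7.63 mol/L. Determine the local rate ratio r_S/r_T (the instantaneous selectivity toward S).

0.0349

S_{S/T} = r_S/r_T = (k₁·C_R^0.5)/(k₂·C_R) = (k₁/k₂)·C_R^-0.5.
= (0.0853×7.630^0.5) / (0.886×7.630) = 0.2356/6.760 = 0.0349.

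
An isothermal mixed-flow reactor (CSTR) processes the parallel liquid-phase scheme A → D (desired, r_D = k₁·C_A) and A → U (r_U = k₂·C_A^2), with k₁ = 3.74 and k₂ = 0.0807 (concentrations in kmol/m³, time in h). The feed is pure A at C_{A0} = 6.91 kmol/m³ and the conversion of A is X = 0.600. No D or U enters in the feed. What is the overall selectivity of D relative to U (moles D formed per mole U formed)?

16.8

Exit C_A = C_{A0}(1−X) = 6.91×0.400 = 2.764 kmol/m³.
Rates in a CSTR are evaluated at the outlet concentration: r_D = 3.74×2.764 = 10.34, r_U = 0.0807×2.764^2 = 0.6165.
Overall selectivity = C_D/C_U = r_Dτ/(r_Uτ) = r_D/r_U = 16.8.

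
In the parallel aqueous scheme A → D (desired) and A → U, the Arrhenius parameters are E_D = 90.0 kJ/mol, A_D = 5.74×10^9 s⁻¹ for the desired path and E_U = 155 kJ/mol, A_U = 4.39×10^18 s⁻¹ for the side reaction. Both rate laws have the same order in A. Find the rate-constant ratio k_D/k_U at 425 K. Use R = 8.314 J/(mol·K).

k_D/k_U = (A_D/A_U)·exp[−(E_D−E_U)/(RT)] = (A_D/A_U)·exp[(E_U−E_D)/(RT)].
(E_U−E_D)/(RT) = (155−90.0)×10³/(8.314×425) = 65000/3533 = 18.40.
k_D/k_U = (5.74×10^9/4.39×10^18)·exp(18.40) = 1.308×10^-9 × 9.752×10^7 = 0.128.

0.128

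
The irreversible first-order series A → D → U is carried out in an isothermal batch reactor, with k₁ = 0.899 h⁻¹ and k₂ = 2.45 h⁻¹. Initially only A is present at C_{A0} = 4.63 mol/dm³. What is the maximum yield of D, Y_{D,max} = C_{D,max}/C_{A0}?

At the optimum, C_{D,max}/C_{A0} = (k₁/k₂)^[k₂/(k₂−k₁)].
= (0.899/2.45)^(2.45/(2.45−0.899)) = (0.3669)^(1.580) = 0.2052.

0.205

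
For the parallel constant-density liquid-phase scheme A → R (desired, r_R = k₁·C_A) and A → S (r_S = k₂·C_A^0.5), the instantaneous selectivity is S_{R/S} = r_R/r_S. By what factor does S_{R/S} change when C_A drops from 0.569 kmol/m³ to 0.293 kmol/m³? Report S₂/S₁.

0.718

S_{R/S} = (k₁/k₂)·C_A^0.5, so S₂/S₁ = (C_{A,2}/C_{A,1})^0.5.
= (0.293/0.569)^0.5 = (0.5149)^0.5 = 0.718.
Selectivity toward R falls as C_A falls — high-concentration operation is favoured.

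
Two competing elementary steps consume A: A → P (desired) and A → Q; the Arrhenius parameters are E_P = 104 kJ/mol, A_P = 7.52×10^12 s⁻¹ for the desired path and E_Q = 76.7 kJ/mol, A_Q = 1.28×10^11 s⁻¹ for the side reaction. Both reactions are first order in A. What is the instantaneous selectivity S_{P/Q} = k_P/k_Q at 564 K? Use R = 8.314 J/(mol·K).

0.174

With equal orders, S_{P/Q} = k_P/k_Q = (A_P/A_Q)·exp[(E_Q−E_P)/(RT)].
(E_Q−E_P)/(RT) = (76.7−104)×10³/(8.314×564) = -27300/4689 = -5.822.
k_P/k_Q = (7.52×10^12/1.28×10^11)·exp(-5.822) = 58.75 × 0.002962 = 0.174.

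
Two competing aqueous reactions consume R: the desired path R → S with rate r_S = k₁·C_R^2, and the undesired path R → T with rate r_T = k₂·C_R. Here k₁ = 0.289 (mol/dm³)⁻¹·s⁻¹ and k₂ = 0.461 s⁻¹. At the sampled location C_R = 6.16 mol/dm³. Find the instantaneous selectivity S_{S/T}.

S_{S/T} = r_S/r_T = (k₁·C_R^2)/(k₂·C_R) = (k₁/k₂)·C_R.
= (0.289×6.160^2) / (0.461×6.160) = 10.97/2.840 = 3.86.

3.86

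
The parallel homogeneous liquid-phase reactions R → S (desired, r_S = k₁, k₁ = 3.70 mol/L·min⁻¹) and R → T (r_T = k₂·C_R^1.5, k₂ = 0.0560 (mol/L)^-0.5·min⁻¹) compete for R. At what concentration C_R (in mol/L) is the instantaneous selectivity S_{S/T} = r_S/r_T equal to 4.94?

5.63 mol/L

S_{S/T} = (k₁/k₂)·C_R^-1.5 ⇒ C_R = (S·k₂/k₁)^(1/(-1.5)).
= (4.94×0.0560/3.70)^(-0.6667) = (0.07477)^(-0.6667) = 5.63 mol/L.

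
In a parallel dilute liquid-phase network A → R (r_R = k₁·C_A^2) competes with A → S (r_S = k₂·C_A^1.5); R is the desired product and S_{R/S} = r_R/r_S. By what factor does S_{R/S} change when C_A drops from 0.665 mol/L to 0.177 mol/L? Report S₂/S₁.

S_{R/S} = (k₁/k₂)·C_A^0.5, so S₂/S₁ = (C_{A,2}/C_{A,1})^0.5.
= (0.177/0.665)^0.5 = (0.2662)^0.5 = 0.516.
Selectivity toward R falls as C_A falls — high-concentration operation is favoured.

0.516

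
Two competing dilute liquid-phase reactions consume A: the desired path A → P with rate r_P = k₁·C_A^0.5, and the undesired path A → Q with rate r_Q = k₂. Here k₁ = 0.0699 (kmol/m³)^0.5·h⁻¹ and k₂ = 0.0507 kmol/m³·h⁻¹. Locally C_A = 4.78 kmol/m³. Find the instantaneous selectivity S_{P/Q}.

3.01

S_{P/Q} = r_P/r_Q = (k₁·C_A^0.5)/(k₂) = (k₁/k₂)·C_A^0.5.
= (0.0699×4.780^0.5) / (0.0507) = 0.1528/0.05070 = 3.01.
Since the desired path is higher order in A, keeping C_A high (PFR or concentrated feed) favours P.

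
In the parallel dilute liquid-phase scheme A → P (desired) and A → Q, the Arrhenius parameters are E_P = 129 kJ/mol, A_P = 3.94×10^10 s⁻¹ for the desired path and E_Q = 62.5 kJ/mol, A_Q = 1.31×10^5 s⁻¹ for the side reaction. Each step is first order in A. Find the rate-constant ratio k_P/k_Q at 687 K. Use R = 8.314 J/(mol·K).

2.64

With equal orders, S_{P/Q} = k_P/k_Q = (A_P/A_Q)·exp[(E_Q−E_P)/(RT)].
(E_Q−E_P)/(RT) = (62.5−129)×10³/(8.314×687) = -66500/5712 = -11.64.
k_P/k_Q = (3.94×10^10/1.31×10^5)·exp(-11.64) = 3.008×10^5 × 8.783×10^-6 = 2.64.
Since E_P > E_Q, raising the temperature improves selectivity toward P.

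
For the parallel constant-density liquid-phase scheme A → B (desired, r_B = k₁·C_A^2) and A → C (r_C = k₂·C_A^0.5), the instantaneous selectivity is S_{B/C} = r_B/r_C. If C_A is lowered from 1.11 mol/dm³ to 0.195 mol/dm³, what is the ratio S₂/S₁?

0.0736

S_{B/C} = (k₁/k₂)·C_A^1.5, so S₂/S₁ = (C_{A,2}/C_{A,1})^1.5.
= (0.195/1.11)^1.5 = (0.1757)^1.5 = 0.0736.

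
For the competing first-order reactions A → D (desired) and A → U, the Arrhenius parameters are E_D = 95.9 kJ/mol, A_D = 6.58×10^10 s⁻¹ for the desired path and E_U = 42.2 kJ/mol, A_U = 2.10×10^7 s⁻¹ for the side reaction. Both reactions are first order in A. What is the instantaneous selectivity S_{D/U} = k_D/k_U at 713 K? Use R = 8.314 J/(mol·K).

0.365

With equal orders, S_{D/U} = k_D/k_U = (A_D/A_U)·exp[(E_U−E_D)/(RT)].
(E_U−E_D)/(RT) = (42.2−95.9)×10³/(8.314×713) = -53700/5928 = -9.059.
k_D/k_U = (6.58×10^10/2.10×10^7)·exp(-9.059) = 3133 × 1.164×10^-4 = 0.365.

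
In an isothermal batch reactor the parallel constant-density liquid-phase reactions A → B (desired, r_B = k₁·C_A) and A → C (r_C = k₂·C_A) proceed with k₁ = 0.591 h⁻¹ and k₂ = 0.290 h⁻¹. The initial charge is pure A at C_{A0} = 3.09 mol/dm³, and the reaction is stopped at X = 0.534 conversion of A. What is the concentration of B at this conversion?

1.11 mol/dm³

C_A = C_{A0}(1−X) = 1.440 mol/dm³.
Both paths are first order in A, so the instantaneous fraction to B is constant: dC_B/d(−C_A) = k₁/(k₁+k₂) = 0.6708.
C_B = 0.6708·(C_{A0}−C_A) = 0.6708×1.650 = 1.11 mol/dm³.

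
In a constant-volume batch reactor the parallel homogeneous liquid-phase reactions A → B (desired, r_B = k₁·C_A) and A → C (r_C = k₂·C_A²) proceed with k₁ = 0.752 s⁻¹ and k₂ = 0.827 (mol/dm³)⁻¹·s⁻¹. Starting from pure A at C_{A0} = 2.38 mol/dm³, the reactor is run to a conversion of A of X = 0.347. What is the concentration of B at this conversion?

C_A = C_{A0}(1−X) = 1.554 mol/dm³.
Along a PFR/batch, dC_B/dC_A = −r_B/(r_B+r_C) = −k₁/(k₁+k₂·C_A).
Integrating from C_{A0} to C_A: C_B = (0.752/0.827)·ln[(0.752+0.827·2.38)/(0.752+0.827·1.55)] = 0.9093·ln(2.720/2.037) = 0.2629 mol/dm³.

0.263 mol/dm³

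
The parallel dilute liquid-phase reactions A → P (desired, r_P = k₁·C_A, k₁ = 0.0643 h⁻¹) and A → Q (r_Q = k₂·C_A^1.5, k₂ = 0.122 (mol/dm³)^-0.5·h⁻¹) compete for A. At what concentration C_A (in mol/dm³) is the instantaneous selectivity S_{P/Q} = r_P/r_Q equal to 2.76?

0.0365 mol/dm³

S_{P/Q} = (k₁/k₂)·C_A^-0.5 ⇒ C_A = (S·k₂/k₁)^(-2).
= (2.76×0.122/0.0643)^(-2) = (5.237)^(-2) = 0.0365 mol/dm³.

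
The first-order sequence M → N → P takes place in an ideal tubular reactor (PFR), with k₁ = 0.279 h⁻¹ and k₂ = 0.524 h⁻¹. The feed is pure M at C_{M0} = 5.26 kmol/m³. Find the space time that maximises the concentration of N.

The intermediate peaks when r₁ = r₂, i.e. k₁e^(−k₁τ) = k₂e^(−k₂τ), giving τ_opt = ln(k₂/k₁)/(k₂−k₁).
= ln(0.524/0.279)/(0.524−0.279) = ln(1.878)/0.2450 = 0.6303/0.2450 = 2.57 h.

2.57 h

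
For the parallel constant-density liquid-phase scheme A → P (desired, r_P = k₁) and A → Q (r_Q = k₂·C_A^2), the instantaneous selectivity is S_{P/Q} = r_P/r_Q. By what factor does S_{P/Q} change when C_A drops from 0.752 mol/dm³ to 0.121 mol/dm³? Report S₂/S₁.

S_{P/Q} = (k₁/k₂)·C_A^-2, so S₂/S₁ = (C_{A,2}/C_{A,1})^-2.
= (0.121/0.752)^(-2) = (0.1609)^(-2) = 38.6.

38.6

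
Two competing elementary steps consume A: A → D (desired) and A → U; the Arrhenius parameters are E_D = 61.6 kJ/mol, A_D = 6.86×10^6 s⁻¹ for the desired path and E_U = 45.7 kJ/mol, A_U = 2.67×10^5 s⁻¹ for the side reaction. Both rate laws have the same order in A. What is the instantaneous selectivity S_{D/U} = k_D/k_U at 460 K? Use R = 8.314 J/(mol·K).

0.402

k_D/k_U = (A_D/A_U)·exp[−(E_D−E_U)/(RT)] = (A_D/A_U)·exp[(E_U−E_D)/(RT)].
(E_U−E_D)/(RT) = (45.7−61.6)×10³/(8.314×460) = -15900/3824 = -4.157.
k_D/k_U = (6.86×10^6/2.67×10^5)·exp(-4.157) = 25.69 × 0.01565 = 0.402.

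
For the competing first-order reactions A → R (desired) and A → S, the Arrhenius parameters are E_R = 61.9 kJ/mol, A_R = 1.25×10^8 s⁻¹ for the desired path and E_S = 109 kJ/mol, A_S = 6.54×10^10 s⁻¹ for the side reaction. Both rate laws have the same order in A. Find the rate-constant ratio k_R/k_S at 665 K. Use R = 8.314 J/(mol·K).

With equal orders, S_{R/S} = k_R/k_S = (A_R/A_S)·exp[(E_S−E_R)/(RT)].
(E_S−E_R)/(RT) = (109−61.9)×10³/(8.314×665) = 47100/5529 = 8.519.
k_R/k_S = (1.25×10^8/6.54×10^10)·exp(8.519) = 0.001911 × 5009 = 9.57.
Since E_R < E_S, lowering the temperature improves selectivity toward R.

9.57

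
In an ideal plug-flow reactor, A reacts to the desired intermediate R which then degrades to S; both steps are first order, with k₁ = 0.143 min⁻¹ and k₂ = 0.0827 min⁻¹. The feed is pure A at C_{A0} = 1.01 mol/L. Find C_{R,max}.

At the optimum, C_{R,max}/C_{A0} = (k₁/k₂)^[k₂/(k₂−k₁)].
= (0.143/0.0827)^(0.0827/(0.0827−0.143)) = (1.729)^(-1.371) = 0.4719.
C_{R,max} = 0.4719×1.01 = 0.477 mol/L.

0.477 mol/L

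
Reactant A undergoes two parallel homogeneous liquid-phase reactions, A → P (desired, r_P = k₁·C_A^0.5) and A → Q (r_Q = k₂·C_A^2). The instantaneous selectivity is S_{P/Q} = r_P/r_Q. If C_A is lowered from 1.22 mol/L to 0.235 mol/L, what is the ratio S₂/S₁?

11.8

S_{P/Q} = (k₁/k₂)·C_A^-1.5, so S₂/S₁ = (C_{A,2}/C_{A,1})^-1.5.
= (0.235/1.22)^(-1.5) = (0.1926)^(-1.5) = 11.8.
Selectivity toward P rises as C_A falls — low-concentration operation is favoured.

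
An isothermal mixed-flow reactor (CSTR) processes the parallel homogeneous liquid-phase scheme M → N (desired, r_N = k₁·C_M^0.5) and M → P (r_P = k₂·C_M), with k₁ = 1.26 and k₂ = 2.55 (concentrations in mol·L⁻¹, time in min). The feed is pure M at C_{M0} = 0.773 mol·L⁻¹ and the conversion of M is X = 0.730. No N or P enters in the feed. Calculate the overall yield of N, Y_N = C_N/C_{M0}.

Exit C_M = C_{M0}(1−X) = 0.773×0.270 = 0.2087 mol·L⁻¹.
Rates in a CSTR are evaluated at the outlet concentration: r_N = 1.26×0.2087^0.5 = 0.5756, r_P = 2.55×0.2087 = 0.5322.
Fraction of consumed M going to N: r_N/(r_N+r_P) = 0.5196.
C_N = 0.5196·C_{M0}·X = 0.5196×0.773×0.730 = 0.293 mol·L⁻¹; Y_N = C_N/C_{M0} = 0.379.

0.379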